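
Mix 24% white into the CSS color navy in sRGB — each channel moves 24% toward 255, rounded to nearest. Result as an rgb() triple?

rgb(61, 61, 158)

CSS navy is rgb(0, 0, 128).
Lerp each channel 24% toward 255:
  R: 0 + 61.2 = 61.2 → 61
  G: 0 + 61.2 = 61.2 → 61
  B: 128 + 0.24×(255−128) = 128 + 30.48 = 158.48 → 158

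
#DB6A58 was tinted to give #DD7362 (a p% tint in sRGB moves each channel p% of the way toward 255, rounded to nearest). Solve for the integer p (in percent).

#DB6A58 is rgb(219, 106, 88); #DD7362 is rgb(221, 115, 98).
On the B channel (widest range): 98 ≈ 88 + (p/100)(255 − 88), so p ≈ 100×(98 − 88)/(255 − 88) = 1000/167 = 5.99.
p = 6 reproduces all three channels after rounding.

6%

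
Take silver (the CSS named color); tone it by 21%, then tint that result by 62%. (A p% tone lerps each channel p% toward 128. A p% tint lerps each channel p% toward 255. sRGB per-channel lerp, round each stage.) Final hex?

#E2E2E2

CSS silver is rgb(192, 192, 192).
Lerp each channel 21% toward 128:
  R: 192 + 0.21×(128−192) = 192 − 13.44 = 178.56 → 179
  G: 192 − 13.44 = 178.56 → 179
  B: 192 − 13.44 = 178.56 → 179
After the tone: rgb(179, 179, 179) = #B3B3B3.
A 62% tint moves each channel 62% toward 255:
  R: 179 + 47.12 = 226.12 → 226
  G: 179 + 0.62×(255−179) = 179 + 47.12 = 226.12 → 226
  B: 179 + 47.12 = 226.12 → 226
rgb(226, 226, 226) = #E2E2E2.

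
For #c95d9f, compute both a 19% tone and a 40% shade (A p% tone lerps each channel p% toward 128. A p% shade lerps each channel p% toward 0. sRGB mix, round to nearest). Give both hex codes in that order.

#bb6499, #79385f

#c95d9f is rgb(201, 93, 159).
19% tone:
  R: 201 − 13.87 = 187.13 → 187
  G: 93 + 6.65 = 99.65 → 100
  B: 159 − 5.89 = 153.11 → 153
  → #bb6499
40% shade:
  R: 201 + 0.4×(0−201) = 201 − 80.4 = 120.6 → 121
  G: 93 + 0.4×(0−93) = 93 − 37.2 = 55.8 → 56
  B: 159 + 0.4×(0−159) = 159 − 63.6 = 95.4 → 95
  → #79385f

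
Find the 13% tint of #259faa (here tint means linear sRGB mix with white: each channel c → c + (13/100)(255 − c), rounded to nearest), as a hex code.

#41abb5

#259faa is rgb(37, 159, 170).
Lerp each channel 13% toward 255:
  R: 37 + 0.13×(255−37) = 37 + 28.34 = 65.34 → 65
  G: 159 + 0.13×(255−159) = 159 + 12.48 = 171.48 → 171
  B: 170 + 0.13×(255−170) = 170 + 11.05 = 181.05 → 181
rgb(65, 171, 181) = #41abb5.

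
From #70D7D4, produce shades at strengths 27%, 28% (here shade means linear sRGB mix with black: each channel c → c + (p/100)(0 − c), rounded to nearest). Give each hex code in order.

#70D7D4 is rgb(112, 215, 212).
27%: (112 − 30.24 = 81.76→82, 215 − 58.05 = 156.95→157, 212 − 57.24 = 154.76→155) → #529D9B
28%: (112 − 31.36 = 80.64→81, 215 − 60.2 = 154.8→155, 212 − 59.36 = 152.64→153) → #519B99

#529D9B, #519B99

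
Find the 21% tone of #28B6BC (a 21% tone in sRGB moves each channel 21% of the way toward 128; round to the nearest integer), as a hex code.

#28B6BC is rgb(40, 182, 188).
A 21% tone moves each channel 21% toward 128:
  R: 40 + 0.21×(128−40) = 40 + 18.48 = 58.48 → 58
  G: 182 + 0.21×(128−182) = 182 − 11.34 = 170.66 → 171
  B: 188 + 0.21×(128−188) = 188 − 12.6 = 175.4 → 175
rgb(58, 171, 175) = #3AABAF.

#3AABAF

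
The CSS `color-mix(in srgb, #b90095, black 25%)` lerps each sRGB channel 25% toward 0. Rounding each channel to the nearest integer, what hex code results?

#b90095 is rgb(185, 0, 149).
Lerp each channel 25% toward 0:
  R: 185 − 46.25 = 138.75 → 139
  G: 0 + 0.25×(0−0) = 0 + 0 = 0 → 0
  B: 149 − 37.25 = 111.75 → 112
rgb(139, 0, 112) = #8b0070.

#8b0070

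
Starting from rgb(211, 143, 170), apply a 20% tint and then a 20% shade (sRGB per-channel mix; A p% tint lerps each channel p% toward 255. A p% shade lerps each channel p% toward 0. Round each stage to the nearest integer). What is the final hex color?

#B08496

A 20% tint moves each channel 20% toward 255:
  R: 211 + 8.8 = 219.8 → 220
  G: 143 + 0.2×(255−143) = 143 + 22.4 = 165.4 → 165
  B: 170 + 17 = 187 → 187
After the tint: rgb(220, 165, 187) = #DCA5BB.
Lerp each channel 20% toward 0:
  R: 220 − 44 = 176 → 176
  G: 165 − 33 = 132 → 132
  B: 187 + 0.2×(0−187) = 187 − 37.4 = 149.6 → 150
rgb(176, 132, 150) = #B08496.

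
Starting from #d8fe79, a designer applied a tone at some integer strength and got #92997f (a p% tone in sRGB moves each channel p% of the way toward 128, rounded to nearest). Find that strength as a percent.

#d8fe79 is rgb(216, 254, 121); #92997f is rgb(146, 153, 127).
On the G channel (widest range): 153 ≈ 254 + (p/100)(128 − 254), so p ≈ 100×(153 − 254)/(128 − 254) = -10100/-126 = 80.16.
p = 80 reproduces all three channels after rounding.

80%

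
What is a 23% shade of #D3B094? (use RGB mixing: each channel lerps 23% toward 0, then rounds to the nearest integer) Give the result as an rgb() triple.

#D3B094 is rgb(211, 176, 148).
Per channel, c → c + 0.23(0 − c):
  R: 211 + 0.23×(0−211) = 211 − 48.53 = 162.47 → 162
  G: 176 − 40.48 = 135.52 → 136
  B: 148 + 0.23×(0−148) = 148 − 34.04 = 113.96 → 114

rgb(162, 136, 114)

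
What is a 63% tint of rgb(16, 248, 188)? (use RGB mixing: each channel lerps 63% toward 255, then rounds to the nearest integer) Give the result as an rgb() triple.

A 63% tint moves each channel 63% toward 255:
  R: 16 + 150.57 = 166.57 → 167
  G: 248 + 4.41 = 252.41 → 252
  B: 188 + 0.63×(255−188) = 188 + 42.21 = 230.21 → 230

rgb(167, 252, 230)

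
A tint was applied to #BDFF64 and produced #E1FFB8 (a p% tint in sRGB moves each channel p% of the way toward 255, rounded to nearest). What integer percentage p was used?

#BDFF64 is rgb(189, 255, 100); #E1FFB8 is rgb(225, 255, 184).
On the B channel (widest range): 184 ≈ 100 + (p/100)(255 − 100), so p ≈ 100×(184 − 100)/(255 − 100) = 8400/155 = 54.19.
p = 54 reproduces all three channels after rounding.

54%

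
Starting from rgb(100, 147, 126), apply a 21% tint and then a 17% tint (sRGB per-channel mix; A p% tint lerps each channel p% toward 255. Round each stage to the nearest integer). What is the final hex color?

A 21% tint moves each channel 21% toward 255:
  R: 100 + 0.21×(255−100) = 100 + 32.55 = 132.55 → 133
  G: 147 + 22.68 = 169.68 → 170
  B: 126 + 27.09 = 153.09 → 153
After the tint: rgb(133, 170, 153) = #85AA99.
A 17% tint moves each channel 17% toward 255:
  R: 133 + 0.17×(255−133) = 133 + 20.74 = 153.74 → 154
  G: 170 + 0.17×(255−170) = 170 + 14.45 = 184.45 → 184
  B: 153 + 17.34 = 170.34 → 170
rgb(154, 184, 170) = #9AB8AA.

#9AB8AA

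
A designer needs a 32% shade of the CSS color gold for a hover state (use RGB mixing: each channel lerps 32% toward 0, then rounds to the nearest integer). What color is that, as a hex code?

#AD9200

CSS gold is rgb(255, 215, 0).
A 32% shade moves each channel 32% toward 0:
  R: 255 + 0.32×(0−255) = 255 − 81.6 = 173.4 → 173
  G: 215 + 0.32×(0−215) = 215 − 68.8 = 146.2 → 146
  B: 0 + 0 = 0 → 0
rgb(173, 146, 0) = #AD9200.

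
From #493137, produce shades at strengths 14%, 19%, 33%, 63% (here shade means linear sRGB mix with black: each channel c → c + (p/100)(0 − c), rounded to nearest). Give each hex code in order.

#3f2a2f, #3b282d, #312125, #1b1214

#493137 is rgb(73, 49, 55).
14%: (73 − 10.22 = 62.78→63, 49 − 6.86 = 42.14→42, 55 − 7.7 = 47.3→47) → #3f2a2f
19%: (73 − 13.87 = 59.13→59, 49 − 9.31 = 39.69→40, 55 − 10.45 = 44.55→45) → #3b282d
33%: (73 − 24.09 = 48.91→49, 49 − 16.17 = 32.83→33, 55 − 18.15 = 36.85→37) → #312125
63%: (73 − 45.99 = 27.01→27, 49 − 30.87 = 18.13→18, 55 − 34.65 = 20.35→20) → #1b1214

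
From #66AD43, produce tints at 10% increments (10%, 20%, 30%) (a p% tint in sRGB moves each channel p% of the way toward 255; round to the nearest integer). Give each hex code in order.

#75B556, #85BD69, #94C67B

#66AD43 is rgb(102, 173, 67).
10%: (102 + 15.3 = 117.3→117, 173 + 8.2 = 181.2→181, 67 + 18.8 = 85.8→86) → #75B556
20%: (102 + 30.6 = 132.6→133, 173 + 16.4 = 189.4→189, 67 + 37.6 = 104.6→105) → #85BD69
30%: (102 + 45.9 = 147.9→148, 173 + 24.6 = 197.6→198, 67 + 56.4 = 123.4→123) → #94C67B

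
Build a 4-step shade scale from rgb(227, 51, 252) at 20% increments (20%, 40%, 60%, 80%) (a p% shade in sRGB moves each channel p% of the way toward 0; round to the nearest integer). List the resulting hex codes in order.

#b629ca, #881f97, #5b1465, #2d0a32

20%: (227 − 45.4 = 181.6→182, 51 − 10.2 = 40.8→41, 252 − 50.4 = 201.6→202) → #b629ca
40%: (227 − 90.8 = 136.2→136, 51 − 20.4 = 30.6→31, 252 − 100.8 = 151.2→151) → #881f97
60%: (227 − 136.2 = 90.8→91, 51 − 30.6 = 20.4→20, 252 − 151.2 = 100.8→101) → #5b1465
80%: (227 − 181.6 = 45.4→45, 51 − 40.8 = 10.2→10, 252 − 201.6 = 50.4→50) → #2d0a32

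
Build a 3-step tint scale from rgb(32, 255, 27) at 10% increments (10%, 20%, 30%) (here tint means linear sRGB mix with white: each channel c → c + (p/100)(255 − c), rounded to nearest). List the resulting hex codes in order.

#36FF32, #4DFF49, #63FF5F

10%: (32 + 22.3 = 54.3→54, 255→255, 27 + 22.8 = 49.8→50) → #36FF32
20%: (32 + 44.6 = 76.6→77, 255→255, 27 + 45.6 = 72.6→73) → #4DFF49
30%: (32 + 66.9 = 98.9→99, 255→255, 27 + 68.4 = 95.4→95) → #63FF5F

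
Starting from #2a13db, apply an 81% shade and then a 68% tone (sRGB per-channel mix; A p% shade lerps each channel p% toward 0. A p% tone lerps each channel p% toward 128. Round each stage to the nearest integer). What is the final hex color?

#2a13db is rgb(42, 19, 219).
Lerp each channel 81% toward 0:
  R: 42 − 34.02 = 7.98 → 8
  G: 19 − 15.39 = 3.61 → 4
  B: 219 − 177.39 = 41.61 → 42
After the shade: rgb(8, 4, 42) = #08042a.
Per channel, c → c + 0.68(128 − c):
  R: 8 + 81.6 = 89.6 → 90
  G: 4 + 84.32 = 88.32 → 88
  B: 42 + 0.68×(128−42) = 42 + 58.48 = 100.48 → 100
rgb(90, 88, 100) = #5a5864.

#5a5864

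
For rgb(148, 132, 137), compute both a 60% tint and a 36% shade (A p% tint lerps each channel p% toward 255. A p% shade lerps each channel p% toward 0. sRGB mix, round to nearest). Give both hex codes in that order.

60% tint:
  R: 148 + 0.6×(255−148) = 148 + 64.2 = 212.2 → 212
  G: 132 + 0.6×(255−132) = 132 + 73.8 = 205.8 → 206
  B: 137 + 70.8 = 207.8 → 208
  → #D4CED0
36% shade:
  R: 148 + 0.36×(0−148) = 148 − 53.28 = 94.72 → 95
  G: 132 − 47.52 = 84.48 → 84
  B: 137 + 0.36×(0−137) = 137 − 49.32 = 87.68 → 88
  → #5F5458

#D4CED0, #5F5458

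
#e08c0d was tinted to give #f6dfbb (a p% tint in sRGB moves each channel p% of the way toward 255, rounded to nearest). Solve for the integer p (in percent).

#e08c0d is rgb(224, 140, 13); #f6dfbb is rgb(246, 223, 187).
On the B channel (widest range): 187 ≈ 13 + (p/100)(255 − 13), so p ≈ 100×(187 − 13)/(255 − 13) = 17400/242 = 71.90.
p = 72 reproduces all three channels after rounding.

72%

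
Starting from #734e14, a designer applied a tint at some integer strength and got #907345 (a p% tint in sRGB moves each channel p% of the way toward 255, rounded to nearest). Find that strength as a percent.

#734e14 is rgb(115, 78, 20); #907345 is rgb(144, 115, 69).
On the B channel (widest range): 69 ≈ 20 + (p/100)(255 − 20), so p ≈ 100×(69 − 20)/(255 − 20) = 4900/235 = 20.85.
p = 21 reproduces all three channels after rounding.

21%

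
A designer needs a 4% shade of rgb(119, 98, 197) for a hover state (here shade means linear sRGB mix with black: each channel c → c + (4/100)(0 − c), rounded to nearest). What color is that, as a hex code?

#725EBD

Lerp each channel 4% toward 0:
  R: 119 − 4.76 = 114.24 → 114
  G: 98 + 0.04×(0−98) = 98 − 3.92 = 94.08 → 94
  B: 197 + 0.04×(0−197) = 197 − 7.88 = 189.12 → 189
rgb(114, 94, 189) = #725EBD.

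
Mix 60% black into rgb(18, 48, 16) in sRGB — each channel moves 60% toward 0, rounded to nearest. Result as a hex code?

#071306

A 60% shade moves each channel 60% toward 0:
  R: 18 − 10.8 = 7.2 → 7
  G: 48 + 0.6×(0−48) = 48 − 28.8 = 19.2 → 19
  B: 16 − 9.6 = 6.4 → 6
rgb(7, 19, 6) = #071306.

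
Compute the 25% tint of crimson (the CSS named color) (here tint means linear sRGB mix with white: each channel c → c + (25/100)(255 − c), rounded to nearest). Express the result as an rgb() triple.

CSS crimson is rgb(220, 20, 60).
Lerp each channel 25% toward 255:
  R: 220 + 8.75 = 228.75 → 229
  G: 20 + 0.25×(255−20) = 20 + 58.75 = 78.75 → 79
  B: 60 + 0.25×(255−60) = 60 + 48.75 = 108.75 → 109

rgb(229, 79, 109)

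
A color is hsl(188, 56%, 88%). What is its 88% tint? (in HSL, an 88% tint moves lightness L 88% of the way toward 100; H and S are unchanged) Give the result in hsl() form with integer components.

hsl(188, 56%, 99%)

L moves 88% from 88 toward 100: 88 + 10.56 = 98.56 → 99.
H and S are unchanged.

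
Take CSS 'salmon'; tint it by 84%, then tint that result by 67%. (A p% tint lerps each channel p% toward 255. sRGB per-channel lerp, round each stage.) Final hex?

#fff8f7

CSS salmon is rgb(250, 128, 114).
An 84% tint moves each channel 84% toward 255:
  R: 250 + 0.84×(255−250) = 250 + 4.2 = 254.2 → 254
  G: 128 + 0.84×(255−128) = 128 + 106.68 = 234.68 → 235
  B: 114 + 0.84×(255−114) = 114 + 118.44 = 232.44 → 232
After the tint: rgb(254, 235, 232) = #feebe8.
Lerp each channel 67% toward 255:
  R: 254 + 0.67 = 254.67 → 255
  G: 235 + 0.67×(255−235) = 235 + 13.4 = 248.4 → 248
  B: 232 + 0.67×(255−232) = 232 + 15.41 = 247.41 → 247
rgb(255, 248, 247) = #fff8f7.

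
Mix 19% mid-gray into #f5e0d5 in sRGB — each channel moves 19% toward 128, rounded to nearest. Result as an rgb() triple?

#f5e0d5 is rgb(245, 224, 213).
Lerp each channel 19% toward 128:
  R: 245 − 22.23 = 222.77 → 223
  G: 224 + 0.19×(128−224) = 224 − 18.24 = 205.76 → 206
  B: 213 + 0.19×(128−213) = 213 − 16.15 = 196.85 → 197

rgb(223, 206, 197)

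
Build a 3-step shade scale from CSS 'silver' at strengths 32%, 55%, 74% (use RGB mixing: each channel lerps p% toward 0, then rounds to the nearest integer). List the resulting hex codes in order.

#838383, #565656, #323232

CSS silver is rgb(192, 192, 192).
32%: (192 − 61.44 = 130.56→131, 192 − 61.44 = 130.56→131, 192 − 61.44 = 130.56→131) → #838383
55%: (192 − 105.6 = 86.4→86, 192 − 105.6 = 86.4→86, 192 − 105.6 = 86.4→86) → #565656
74%: (192 − 142.08 = 49.92→50, 192 − 142.08 = 49.92→50, 192 − 142.08 = 49.92→50) → #323232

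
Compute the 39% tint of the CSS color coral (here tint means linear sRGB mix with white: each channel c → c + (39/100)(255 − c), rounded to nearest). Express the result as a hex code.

#ffb194

CSS coral is rgb(255, 127, 80).
Per channel, c → c + 0.39(255 − c):
  R: 255 + 0.39×(255−255) = 255 + 0 = 255 → 255
  G: 127 + 0.39×(255−127) = 127 + 49.92 = 176.92 → 177
  B: 80 + 0.39×(255−80) = 80 + 68.25 = 148.25 → 148
rgb(255, 177, 148) = #ffb194.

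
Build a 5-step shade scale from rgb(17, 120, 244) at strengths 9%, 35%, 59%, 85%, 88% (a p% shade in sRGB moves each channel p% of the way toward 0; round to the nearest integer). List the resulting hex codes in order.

9%: (17 − 1.53 = 15.47→15, 120 − 10.8 = 109.2→109, 244 − 21.96 = 222.04→222) → #0f6dde
35%: (17 − 5.95 = 11.05→11, 120 − 42 = 78→78, 244 − 85.4 = 158.6→159) → #0b4e9f
59%: (17 − 10.03 = 6.97→7, 120 − 70.8 = 49.2→49, 244 − 143.96 = 100.04→100) → #073164
85%: (17 − 14.45 = 2.55→3, 120 − 102 = 18→18, 244 − 207.4 = 36.6→37) → #031225
88%: (17 − 14.96 = 2.04→2, 120 − 105.6 = 14.4→14, 244 − 214.72 = 29.28→29) → #020e1d

#0f6dde, #0b4e9f, #073164, #031225, #020e1d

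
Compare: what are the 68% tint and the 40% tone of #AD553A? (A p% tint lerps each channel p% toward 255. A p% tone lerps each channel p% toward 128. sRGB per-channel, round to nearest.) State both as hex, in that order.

#E5C9C0, #9B6656

#AD553A is rgb(173, 85, 58).
68% tint:
  R: 173 + 55.76 = 228.76 → 229
  G: 85 + 0.68×(255−85) = 85 + 115.6 = 200.6 → 201
  B: 58 + 0.68×(255−58) = 58 + 133.96 = 191.96 → 192
  → #E5C9C0
40% tone:
  R: 173 + 0.4×(128−173) = 173 − 18 = 155 → 155
  G: 85 + 0.4×(128−85) = 85 + 17.2 = 102.2 → 102
  B: 58 + 0.4×(128−58) = 58 + 28 = 86 → 86
  → #9B6656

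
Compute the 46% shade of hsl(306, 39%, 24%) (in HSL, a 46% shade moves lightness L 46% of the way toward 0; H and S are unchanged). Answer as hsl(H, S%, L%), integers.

L moves 46% from 24 toward 0: 24 − 11.04 = 12.96 → 13.
H and S are unchanged.

hsl(306, 39%, 13%)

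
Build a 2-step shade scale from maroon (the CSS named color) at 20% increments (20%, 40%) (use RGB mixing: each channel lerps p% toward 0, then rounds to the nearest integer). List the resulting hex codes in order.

#660000, #4D0000

CSS maroon is rgb(128, 0, 0).
20%: (128 − 25.6 = 102.4→102, 0→0, 0→0) → #660000
40%: (128 − 51.2 = 76.8→77, 0→0, 0→0) → #4D0000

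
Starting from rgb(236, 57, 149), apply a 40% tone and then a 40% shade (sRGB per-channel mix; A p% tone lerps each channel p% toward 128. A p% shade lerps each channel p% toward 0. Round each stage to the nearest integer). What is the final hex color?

#743355

A 40% tone moves each channel 40% toward 128:
  R: 236 − 43.2 = 192.8 → 193
  G: 57 + 28.4 = 85.4 → 85
  B: 149 + 0.4×(128−149) = 149 − 8.4 = 140.6 → 141
After the tone: rgb(193, 85, 141) = #C1558D.
Lerp each channel 40% toward 0:
  R: 193 + 0.4×(0−193) = 193 − 77.2 = 115.8 → 116
  G: 85 − 34 = 51 → 51
  B: 141 + 0.4×(0−141) = 141 − 56.4 = 84.6 → 85
rgb(116, 51, 85) = #743355.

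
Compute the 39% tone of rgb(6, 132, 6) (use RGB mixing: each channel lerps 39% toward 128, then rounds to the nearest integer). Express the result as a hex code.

Per channel, c → c + 0.39(128 − c):
  R: 6 + 47.58 = 53.58 → 54
  G: 132 − 1.56 = 130.44 → 130
  B: 6 + 0.39×(128−6) = 6 + 47.58 = 53.58 → 54
rgb(54, 130, 54) = #368236.

#368236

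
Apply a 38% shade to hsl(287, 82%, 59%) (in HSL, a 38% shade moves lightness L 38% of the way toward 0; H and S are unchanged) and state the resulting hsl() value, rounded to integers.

L moves 38% from 59 toward 0: 59 − 22.42 = 36.58 → 37.
H and S are unchanged.

hsl(287, 82%, 37%)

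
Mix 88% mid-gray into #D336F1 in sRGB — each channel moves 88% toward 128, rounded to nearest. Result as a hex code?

#8A778E

#D336F1 is rgb(211, 54, 241).
Lerp each channel 88% toward 128:
  R: 211 + 0.88×(128−211) = 211 − 73.04 = 137.96 → 138
  G: 54 + 0.88×(128−54) = 54 + 65.12 = 119.12 → 119
  B: 241 − 99.44 = 141.56 → 142
rgb(138, 119, 142) = #8A778E.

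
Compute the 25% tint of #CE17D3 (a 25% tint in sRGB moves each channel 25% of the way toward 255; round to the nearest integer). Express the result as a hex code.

#DA51DE

#CE17D3 is rgb(206, 23, 211).
A 25% tint moves each channel 25% toward 255:
  R: 206 + 0.25×(255−206) = 206 + 12.25 = 218.25 → 218
  G: 23 + 0.25×(255−23) = 23 + 58 = 81 → 81
  B: 211 + 0.25×(255−211) = 211 + 11 = 222 → 222
rgb(218, 81, 222) = #DA51DE.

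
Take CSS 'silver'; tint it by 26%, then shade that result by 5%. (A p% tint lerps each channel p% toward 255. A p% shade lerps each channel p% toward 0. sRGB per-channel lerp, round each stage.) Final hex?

#c6c6c6

CSS silver is rgb(192, 192, 192).
Lerp each channel 26% toward 255:
  R: 192 + 16.38 = 208.38 → 208
  G: 192 + 16.38 = 208.38 → 208
  B: 192 + 16.38 = 208.38 → 208
After the tint: rgb(208, 208, 208) = #d0d0d0.
Per channel, c → c + 0.05(0 − c):
  R: 208 + 0.05×(0−208) = 208 − 10.4 = 197.6 → 198
  G: 208 − 10.4 = 197.6 → 198
  B: 208 + 0.05×(0−208) = 208 − 10.4 = 197.6 → 198
rgb(198, 198, 198) = #c6c6c6.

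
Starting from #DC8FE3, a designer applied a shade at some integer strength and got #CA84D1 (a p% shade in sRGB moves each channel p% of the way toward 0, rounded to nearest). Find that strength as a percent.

#DC8FE3 is rgb(220, 143, 227); #CA84D1 is rgb(202, 132, 209).
On the B channel (widest range): 209 ≈ 227 + (p/100)(0 − 227), so p ≈ 100×(209 − 227)/(0 − 227) = -1800/-227 = 7.93.
p = 8 reproduces all three channels after rounding.

8%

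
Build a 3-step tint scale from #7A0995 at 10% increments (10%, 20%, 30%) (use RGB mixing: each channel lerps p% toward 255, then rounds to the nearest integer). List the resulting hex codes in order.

#8722A0, #953AAA, #A253B5

#7A0995 is rgb(122, 9, 149).
10%: (122 + 13.3 = 135.3→135, 9 + 24.6 = 33.6→34, 149 + 10.6 = 159.6→160) → #8722A0
20%: (122 + 26.6 = 148.6→149, 9 + 49.2 = 58.2→58, 149 + 21.2 = 170.2→170) → #953AAA
30%: (122 + 39.9 = 161.9→162, 9 + 73.8 = 82.8→83, 149 + 31.8 = 180.8→181) → #A253B5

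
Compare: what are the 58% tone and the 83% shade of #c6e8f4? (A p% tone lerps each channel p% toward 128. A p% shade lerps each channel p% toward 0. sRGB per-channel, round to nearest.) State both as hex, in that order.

#9dacb1, #222729

#c6e8f4 is rgb(198, 232, 244).
58% tone:
  R: 198 + 0.58×(128−198) = 198 − 40.6 = 157.4 → 157
  G: 232 + 0.58×(128−232) = 232 − 60.32 = 171.68 → 172
  B: 244 + 0.58×(128−244) = 244 − 67.28 = 176.72 → 177
  → #9dacb1
83% shade:
  R: 198 + 0.83×(0−198) = 198 − 164.34 = 33.66 → 34
  G: 232 + 0.83×(0−232) = 232 − 192.56 = 39.44 → 39
  B: 244 + 0.83×(0−244) = 244 − 202.52 = 41.48 → 41
  → #222729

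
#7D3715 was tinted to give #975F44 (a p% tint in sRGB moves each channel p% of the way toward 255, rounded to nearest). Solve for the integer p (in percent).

#7D3715 is rgb(125, 55, 21); #975F44 is rgb(151, 95, 68).
On the B channel (widest range): 68 ≈ 21 + (p/100)(255 − 21), so p ≈ 100×(68 − 21)/(255 − 21) = 4700/234 = 20.09.
p = 20 reproduces all three channels after rounding.

20%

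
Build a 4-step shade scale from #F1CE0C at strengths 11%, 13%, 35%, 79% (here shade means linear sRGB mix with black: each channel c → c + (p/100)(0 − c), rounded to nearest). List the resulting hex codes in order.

#D6B70B, #D2B30A, #9D8608, #332B03

#F1CE0C is rgb(241, 206, 12).
11%: (241 − 26.51 = 214.49→214, 206 − 22.66 = 183.34→183, 12 − 1.32 = 10.68→11) → #D6B70B
13%: (241 − 31.33 = 209.67→210, 206 − 26.78 = 179.22→179, 12 − 1.56 = 10.44→10) → #D2B30A
35%: (241 − 84.35 = 156.65→157, 206 − 72.1 = 133.9→134, 12 − 4.2 = 7.8→8) → #9D8608
79%: (241 − 190.39 = 50.61→51, 206 − 162.74 = 43.26→43, 12 − 9.48 = 2.52→3) → #332B03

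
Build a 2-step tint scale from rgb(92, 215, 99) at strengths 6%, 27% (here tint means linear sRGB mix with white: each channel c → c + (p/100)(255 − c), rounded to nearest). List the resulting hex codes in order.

6%: (92 + 9.78 = 101.78→102, 215 + 2.4 = 217.4→217, 99 + 9.36 = 108.36→108) → #66d96c
27%: (92 + 44.01 = 136.01→136, 215 + 10.8 = 225.8→226, 99 + 42.12 = 141.12→141) → #88e28d

#66d96c, #88e28d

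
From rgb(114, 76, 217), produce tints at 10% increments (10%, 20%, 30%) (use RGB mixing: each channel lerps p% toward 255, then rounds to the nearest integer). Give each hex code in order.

#805edd, #8e70e1, #9c82e4

10%: (114 + 14.1 = 128.1→128, 76 + 17.9 = 93.9→94, 217 + 3.8 = 220.8→221) → #805edd
20%: (114 + 28.2 = 142.2→142, 76 + 35.8 = 111.8→112, 217 + 7.6 = 224.6→225) → #8e70e1
30%: (114 + 42.3 = 156.3→156, 76 + 53.7 = 129.7→130, 217 + 11.4 = 228.4→228) → #9c82e4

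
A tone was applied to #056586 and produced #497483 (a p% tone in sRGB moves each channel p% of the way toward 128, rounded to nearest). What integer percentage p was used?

#056586 is rgb(5, 101, 134); #497483 is rgb(73, 116, 131).
On the R channel (widest range): 73 ≈ 5 + (p/100)(128 − 5), so p ≈ 100×(73 − 5)/(128 − 5) = 6800/123 = 55.28.
p = 55 reproduces all three channels after rounding.

55%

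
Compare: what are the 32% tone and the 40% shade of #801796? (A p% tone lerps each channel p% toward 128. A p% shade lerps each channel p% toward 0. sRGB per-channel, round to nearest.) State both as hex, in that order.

#801796 is rgb(128, 23, 150).
32% tone:
  R: 128 + 0.32×(128−128) = 128 + 0 = 128 → 128
  G: 23 + 0.32×(128−23) = 23 + 33.6 = 56.6 → 57
  B: 150 + 0.32×(128−150) = 150 − 7.04 = 142.96 → 143
  → #80398F
40% shade:
  R: 128 − 51.2 = 76.8 → 77
  G: 23 − 9.2 = 13.8 → 14
  B: 150 − 60 = 90 → 90
  → #4D0E5A

#80398F, #4D0E5A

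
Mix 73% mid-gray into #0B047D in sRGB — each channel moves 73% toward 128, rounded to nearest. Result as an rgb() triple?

rgb(96, 95, 127)

#0B047D is rgb(11, 4, 125).
Lerp each channel 73% toward 128:
  R: 11 + 0.73×(128−11) = 11 + 85.41 = 96.41 → 96
  G: 4 + 0.73×(128−4) = 4 + 90.52 = 94.52 → 95
  B: 125 + 0.73×(128−125) = 125 + 2.19 = 127.19 → 127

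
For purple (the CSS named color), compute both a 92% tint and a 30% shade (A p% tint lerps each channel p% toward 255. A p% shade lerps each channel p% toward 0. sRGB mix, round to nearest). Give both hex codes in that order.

#F5EBF5, #5A005A

CSS purple is rgb(128, 0, 128).
92% tint:
  R: 128 + 0.92×(255−128) = 128 + 116.84 = 244.84 → 245
  G: 0 + 0.92×(255−0) = 0 + 234.6 = 234.6 → 235
  B: 128 + 0.92×(255−128) = 128 + 116.84 = 244.84 → 245
  → #F5EBF5
30% shade:
  R: 128 + 0.3×(0−128) = 128 − 38.4 = 89.6 → 90
  G: 0 + 0.3×(0−0) = 0 + 0 = 0 → 0
  B: 128 + 0.3×(0−128) = 128 − 38.4 = 89.6 → 90
  → #5A005A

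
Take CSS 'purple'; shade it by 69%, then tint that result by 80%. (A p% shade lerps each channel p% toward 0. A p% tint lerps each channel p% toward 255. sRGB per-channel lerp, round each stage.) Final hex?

#d4ccd4

CSS purple is rgb(128, 0, 128).
Per channel, c → c + 0.69(0 − c):
  R: 128 − 88.32 = 39.68 → 40
  G: 0 + 0.69×(0−0) = 0 + 0 = 0 → 0
  B: 128 + 0.69×(0−128) = 128 − 88.32 = 39.68 → 40
After the shade: rgb(40, 0, 40) = #280028.
Lerp each channel 80% toward 255:
  R: 40 + 0.8×(255−40) = 40 + 172 = 212 → 212
  G: 0 + 0.8×(255−0) = 0 + 204 = 204 → 204
  B: 40 + 0.8×(255−40) = 40 + 172 = 212 → 212
rgb(212, 204, 212) = #d4ccd4.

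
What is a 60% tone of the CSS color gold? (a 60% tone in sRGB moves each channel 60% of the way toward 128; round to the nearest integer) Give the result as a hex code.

#B3A34D

CSS gold is rgb(255, 215, 0).
A 60% tone moves each channel 60% toward 128:
  R: 255 + 0.6×(128−255) = 255 − 76.2 = 178.8 → 179
  G: 215 + 0.6×(128−215) = 215 − 52.2 = 162.8 → 163
  B: 0 + 0.6×(128−0) = 0 + 76.8 = 76.8 → 77
rgb(179, 163, 77) = #B3A34D.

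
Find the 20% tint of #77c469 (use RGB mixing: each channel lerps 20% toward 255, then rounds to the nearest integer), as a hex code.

#92d087

#77c469 is rgb(119, 196, 105).
Per channel, c → c + 0.2(255 − c):
  R: 119 + 0.2×(255−119) = 119 + 27.2 = 146.2 → 146
  G: 196 + 11.8 = 207.8 → 208
  B: 105 + 0.2×(255−105) = 105 + 30 = 135 → 135
rgb(146, 208, 135) = #92d087.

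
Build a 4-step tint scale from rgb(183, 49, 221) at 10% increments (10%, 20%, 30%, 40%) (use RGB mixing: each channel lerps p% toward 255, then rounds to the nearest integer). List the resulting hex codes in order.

10%: (183 + 7.2 = 190.2→190, 49 + 20.6 = 69.6→70, 221 + 3.4 = 224.4→224) → #BE46E0
20%: (183 + 14.4 = 197.4→197, 49 + 41.2 = 90.2→90, 221 + 6.8 = 227.8→228) → #C55AE4
30%: (183 + 21.6 = 204.6→205, 49 + 61.8 = 110.8→111, 221 + 10.2 = 231.2→231) → #CD6FE7
40%: (183 + 28.8 = 211.8→212, 49 + 82.4 = 131.4→131, 221 + 13.6 = 234.6→235) → #D483EB

#BE46E0, #C55AE4, #CD6FE7, #D483EB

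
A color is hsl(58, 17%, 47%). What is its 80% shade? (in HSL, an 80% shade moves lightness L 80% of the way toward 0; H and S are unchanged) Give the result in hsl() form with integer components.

L moves 80% from 47 toward 0: 47 − 37.6 = 9.4 → 9.
H and S are unchanged.

hsl(58, 17%, 9%)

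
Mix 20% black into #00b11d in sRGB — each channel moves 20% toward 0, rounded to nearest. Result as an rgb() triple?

rgb(0, 142, 23)

#00b11d is rgb(0, 177, 29).
Per channel, c → c + 0.2(0 − c):
  R: 0 + 0 = 0 → 0
  G: 177 + 0.2×(0−177) = 177 − 35.4 = 141.6 → 142
  B: 29 + 0.2×(0−29) = 29 − 5.8 = 23.2 → 23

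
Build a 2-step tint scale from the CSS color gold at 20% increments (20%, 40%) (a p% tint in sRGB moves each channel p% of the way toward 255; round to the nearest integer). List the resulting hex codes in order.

#FFDF33, #FFE766

CSS gold is rgb(255, 215, 0).
20%: (255→255, 215 + 8 = 223→223, 0 + 51 = 51→51) → #FFDF33
40%: (255→255, 215 + 16 = 231→231, 0 + 102 = 102→102) → #FFE766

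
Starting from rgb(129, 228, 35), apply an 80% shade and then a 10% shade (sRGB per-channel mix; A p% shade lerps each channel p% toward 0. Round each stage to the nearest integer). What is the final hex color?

#172906

Lerp each channel 80% toward 0:
  R: 129 − 103.2 = 25.8 → 26
  G: 228 + 0.8×(0−228) = 228 − 182.4 = 45.6 → 46
  B: 35 + 0.8×(0−35) = 35 − 28 = 7 → 7
After the shade: rgb(26, 46, 7) = #1A2E07.
A 10% shade moves each channel 10% toward 0:
  R: 26 − 2.6 = 23.4 → 23
  G: 46 + 0.1×(0−46) = 46 − 4.6 = 41.4 → 41
  B: 7 − 0.7 = 6.3 → 6
rgb(23, 41, 6) = #172906.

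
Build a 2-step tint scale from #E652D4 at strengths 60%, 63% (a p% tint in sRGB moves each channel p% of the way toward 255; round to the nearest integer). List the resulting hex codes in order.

#E652D4 is rgb(230, 82, 212).
60%: (230 + 15 = 245→245, 82 + 103.8 = 185.8→186, 212 + 25.8 = 237.8→238) → #F5BAEE
63%: (230 + 15.75 = 245.75→246, 82 + 108.99 = 190.99→191, 212 + 27.09 = 239.09→239) → #F6BFEF

#F5BAEE, #F6BFEF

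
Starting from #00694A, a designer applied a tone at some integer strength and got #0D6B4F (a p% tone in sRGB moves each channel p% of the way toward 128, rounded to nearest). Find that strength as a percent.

10%

#00694A is rgb(0, 105, 74); #0D6B4F is rgb(13, 107, 79).
On the R channel (widest range): 13 ≈ 0 + (p/100)(128 − 0), so p ≈ 100×(13 − 0)/(128 − 0) = 1300/128 = 10.16.
p = 10 reproduces all three channels after rounding.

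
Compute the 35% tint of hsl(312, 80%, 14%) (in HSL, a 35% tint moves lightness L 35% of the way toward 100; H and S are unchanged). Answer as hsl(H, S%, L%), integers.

L moves 35% from 14 toward 100: 14 + 30.1 = 44.1 → 44.
H and S are unchanged.

hsl(312, 80%, 44%)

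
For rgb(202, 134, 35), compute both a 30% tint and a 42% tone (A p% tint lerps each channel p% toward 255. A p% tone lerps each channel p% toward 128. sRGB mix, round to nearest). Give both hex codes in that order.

30% tint:
  R: 202 + 15.9 = 217.9 → 218
  G: 134 + 0.3×(255−134) = 134 + 36.3 = 170.3 → 170
  B: 35 + 66 = 101 → 101
  → #daaa65
42% tone:
  R: 202 + 0.42×(128−202) = 202 − 31.08 = 170.92 → 171
  G: 134 − 2.52 = 131.48 → 131
  B: 35 + 39.06 = 74.06 → 74
  → #ab834a

#daaa65, #ab834a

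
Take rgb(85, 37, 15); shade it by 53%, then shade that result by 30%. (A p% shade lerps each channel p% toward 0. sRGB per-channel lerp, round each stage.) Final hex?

A 53% shade moves each channel 53% toward 0:
  R: 85 − 45.05 = 39.95 → 40
  G: 37 + 0.53×(0−37) = 37 − 19.61 = 17.39 → 17
  B: 15 + 0.53×(0−15) = 15 − 7.95 = 7.05 → 7
After the shade: rgb(40, 17, 7) = #281107.
Per channel, c → c + 0.3(0 − c):
  R: 40 + 0.3×(0−40) = 40 − 12 = 28 → 28
  G: 17 − 5.1 = 11.9 → 12
  B: 7 + 0.3×(0−7) = 7 − 2.1 = 4.9 → 5
rgb(28, 12, 5) = #1c0c05.

#1c0c05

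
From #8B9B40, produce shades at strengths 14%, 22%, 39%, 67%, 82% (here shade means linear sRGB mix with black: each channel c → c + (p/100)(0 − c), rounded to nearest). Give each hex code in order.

#788537, #6C7932, #555F27, #2E3315, #191C0C

#8B9B40 is rgb(139, 155, 64).
14%: (139 − 19.46 = 119.54→120, 155 − 21.7 = 133.3→133, 64 − 8.96 = 55.04→55) → #788537
22%: (139 − 30.58 = 108.42→108, 155 − 34.1 = 120.9→121, 64 − 14.08 = 49.92→50) → #6C7932
39%: (139 − 54.21 = 84.79→85, 155 − 60.45 = 94.55→95, 64 − 24.96 = 39.04→39) → #555F27
67%: (139 − 93.13 = 45.87→46, 155 − 103.85 = 51.15→51, 64 − 42.88 = 21.12→21) → #2E3315
82%: (139 − 113.98 = 25.02→25, 155 − 127.1 = 27.9→28, 64 − 52.48 = 11.52→12) → #191C0C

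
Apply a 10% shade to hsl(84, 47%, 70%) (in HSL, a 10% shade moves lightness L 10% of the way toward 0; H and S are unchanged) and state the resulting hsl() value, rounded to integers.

L moves 10% from 70 toward 0: 70 − 7 = 63 → 63.
H and S are unchanged.

hsl(84, 47%, 63%)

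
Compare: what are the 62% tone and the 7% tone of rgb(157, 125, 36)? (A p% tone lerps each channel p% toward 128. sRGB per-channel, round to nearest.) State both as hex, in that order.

#8B7F5D, #9B7D2A

62% tone:
  R: 157 − 17.98 = 139.02 → 139
  G: 125 + 0.62×(128−125) = 125 + 1.86 = 126.86 → 127
  B: 36 + 0.62×(128−36) = 36 + 57.04 = 93.04 → 93
  → #8B7F5D
7% tone:
  R: 157 + 0.07×(128−157) = 157 − 2.03 = 154.97 → 155
  G: 125 + 0.21 = 125.21 → 125
  B: 36 + 0.07×(128−36) = 36 + 6.44 = 42.44 → 42
  → #9B7D2A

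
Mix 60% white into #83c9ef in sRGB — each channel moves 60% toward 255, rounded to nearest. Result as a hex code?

#83c9ef is rgb(131, 201, 239).
A 60% tint moves each channel 60% toward 255:
  R: 131 + 74.4 = 205.4 → 205
  G: 201 + 0.6×(255−201) = 201 + 32.4 = 233.4 → 233
  B: 239 + 0.6×(255−239) = 239 + 9.6 = 248.6 → 249
rgb(205, 233, 249) = #cde9f9.

#cde9f9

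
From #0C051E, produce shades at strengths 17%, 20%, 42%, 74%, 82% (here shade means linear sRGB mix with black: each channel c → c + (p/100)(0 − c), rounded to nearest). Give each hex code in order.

#0C051E is rgb(12, 5, 30).
17%: (12 − 2.04 = 9.96→10, 5 − 0.85 = 4.15→4, 30 − 5.1 = 24.9→25) → #0A0419
20%: (12 − 2.4 = 9.6→10, 5 − 1 = 4→4, 30 − 6 = 24→24) → #0A0418
42%: (12 − 5.04 = 6.96→7, 5 − 2.1 = 2.9→3, 30 − 12.6 = 17.4→17) → #070311
74%: (12 − 8.88 = 3.12→3, 5 − 3.7 = 1.3→1, 30 − 22.2 = 7.8→8) → #030108
82%: (12 − 9.84 = 2.16→2, 5 − 4.1 = 0.9→1, 30 − 24.6 = 5.4→5) → #020105

#0A0419, #0A0418, #070311, #030108, #020105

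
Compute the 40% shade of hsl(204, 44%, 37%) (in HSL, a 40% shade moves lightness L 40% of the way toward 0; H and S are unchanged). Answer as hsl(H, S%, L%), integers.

hsl(204, 44%, 22%)

L moves 40% from 37 toward 0: 37 − 14.8 = 22.2 → 22.
H and S are unchanged.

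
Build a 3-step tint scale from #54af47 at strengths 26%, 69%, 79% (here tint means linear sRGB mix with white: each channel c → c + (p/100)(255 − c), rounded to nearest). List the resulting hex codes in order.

#80c477, #cae6c6, #dbeed8

#54af47 is rgb(84, 175, 71).
26%: (84 + 44.46 = 128.46→128, 175 + 20.8 = 195.8→196, 71 + 47.84 = 118.84→119) → #80c477
69%: (84 + 117.99 = 201.99→202, 175 + 55.2 = 230.2→230, 71 + 126.96 = 197.96→198) → #cae6c6
79%: (84 + 135.09 = 219.09→219, 175 + 63.2 = 238.2→238, 71 + 145.36 = 216.36→216) → #dbeed8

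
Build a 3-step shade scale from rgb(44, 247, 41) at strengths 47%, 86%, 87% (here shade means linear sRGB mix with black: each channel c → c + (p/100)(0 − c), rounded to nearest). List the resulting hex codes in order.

#178316, #062306, #062005

47%: (44 − 20.68 = 23.32→23, 247 − 116.09 = 130.91→131, 41 − 19.27 = 21.73→22) → #178316
86%: (44 − 37.84 = 6.16→6, 247 − 212.42 = 34.58→35, 41 − 35.26 = 5.74→6) → #062306
87%: (44 − 38.28 = 5.72→6, 247 − 214.89 = 32.11→32, 41 − 35.67 = 5.33→5) → #062005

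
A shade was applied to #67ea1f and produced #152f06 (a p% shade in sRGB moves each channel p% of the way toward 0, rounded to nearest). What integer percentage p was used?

80%

#67ea1f is rgb(103, 234, 31); #152f06 is rgb(21, 47, 6).
On the G channel (widest range): 47 ≈ 234 + (p/100)(0 − 234), so p ≈ 100×(47 − 234)/(0 − 234) = -18700/-234 = 79.91.
p = 80 reproduces all three channels after rounding.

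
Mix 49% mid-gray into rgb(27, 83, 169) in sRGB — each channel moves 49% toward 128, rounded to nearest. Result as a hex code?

Lerp each channel 49% toward 128:
  R: 27 + 0.49×(128−27) = 27 + 49.49 = 76.49 → 76
  G: 83 + 0.49×(128−83) = 83 + 22.05 = 105.05 → 105
  B: 169 + 0.49×(128−169) = 169 − 20.09 = 148.91 → 149
rgb(76, 105, 149) = #4c6995.

#4c6995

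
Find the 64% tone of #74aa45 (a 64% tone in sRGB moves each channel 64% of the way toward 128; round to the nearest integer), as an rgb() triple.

rgb(124, 143, 107)

#74aa45 is rgb(116, 170, 69).
Lerp each channel 64% toward 128:
  R: 116 + 0.64×(128−116) = 116 + 7.68 = 123.68 → 124
  G: 170 + 0.64×(128−170) = 170 − 26.88 = 143.12 → 143
  B: 69 + 0.64×(128−69) = 69 + 37.76 = 106.76 → 107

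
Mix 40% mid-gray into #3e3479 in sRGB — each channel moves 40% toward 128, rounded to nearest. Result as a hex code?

#3e3479 is rgb(62, 52, 121).
Lerp each channel 40% toward 128:
  R: 62 + 0.4×(128−62) = 62 + 26.4 = 88.4 → 88
  G: 52 + 0.4×(128−52) = 52 + 30.4 = 82.4 → 82
  B: 121 + 2.8 = 123.8 → 124
rgb(88, 82, 124) = #58527c.

#58527c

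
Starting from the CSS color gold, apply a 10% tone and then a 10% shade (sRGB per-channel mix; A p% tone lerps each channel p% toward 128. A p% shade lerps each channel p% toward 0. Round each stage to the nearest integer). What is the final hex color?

#dab90c

CSS gold is rgb(255, 215, 0).
Lerp each channel 10% toward 128:
  R: 255 + 0.1×(128−255) = 255 − 12.7 = 242.3 → 242
  G: 215 + 0.1×(128−215) = 215 − 8.7 = 206.3 → 206
  B: 0 + 0.1×(128−0) = 0 + 12.8 = 12.8 → 13
After the tone: rgb(242, 206, 13) = #f2ce0d.
Per channel, c → c + 0.1(0 − c):
  R: 242 − 24.2 = 217.8 → 218
  G: 206 + 0.1×(0−206) = 206 − 20.6 = 185.4 → 185
  B: 13 + 0.1×(0−13) = 13 − 1.3 = 11.7 → 12
rgb(218, 185, 12) = #dab90c.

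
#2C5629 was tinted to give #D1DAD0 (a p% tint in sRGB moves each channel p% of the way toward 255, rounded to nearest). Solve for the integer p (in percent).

78%

#2C5629 is rgb(44, 86, 41); #D1DAD0 is rgb(209, 218, 208).
On the B channel (widest range): 208 ≈ 41 + (p/100)(255 − 41), so p ≈ 100×(208 − 41)/(255 − 41) = 16700/214 = 78.04.
p = 78 reproduces all three channels after rounding.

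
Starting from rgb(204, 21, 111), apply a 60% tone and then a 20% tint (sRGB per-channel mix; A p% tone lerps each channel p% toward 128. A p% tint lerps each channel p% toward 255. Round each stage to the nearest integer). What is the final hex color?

Lerp each channel 60% toward 128:
  R: 204 + 0.6×(128−204) = 204 − 45.6 = 158.4 → 158
  G: 21 + 64.2 = 85.2 → 85
  B: 111 + 10.2 = 121.2 → 121
After the tone: rgb(158, 85, 121) = #9E5579.
Lerp each channel 20% toward 255:
  R: 158 + 19.4 = 177.4 → 177
  G: 85 + 0.2×(255−85) = 85 + 34 = 119 → 119
  B: 121 + 0.2×(255−121) = 121 + 26.8 = 147.8 → 148
rgb(177, 119, 148) = #B17794.

#B17794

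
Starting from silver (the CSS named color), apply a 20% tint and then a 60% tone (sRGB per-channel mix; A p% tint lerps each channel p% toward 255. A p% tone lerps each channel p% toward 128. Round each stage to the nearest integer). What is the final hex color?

#9f9f9f

CSS silver is rgb(192, 192, 192).
A 20% tint moves each channel 20% toward 255:
  R: 192 + 12.6 = 204.6 → 205
  G: 192 + 0.2×(255−192) = 192 + 12.6 = 204.6 → 205
  B: 192 + 0.2×(255−192) = 192 + 12.6 = 204.6 → 205
After the tint: rgb(205, 205, 205) = #cdcdcd.
A 60% tone moves each channel 60% toward 128:
  R: 205 + 0.6×(128−205) = 205 − 46.2 = 158.8 → 159
  G: 205 + 0.6×(128−205) = 205 − 46.2 = 158.8 → 159
  B: 205 − 46.2 = 158.8 → 159
rgb(159, 159, 159) = #9f9f9f.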